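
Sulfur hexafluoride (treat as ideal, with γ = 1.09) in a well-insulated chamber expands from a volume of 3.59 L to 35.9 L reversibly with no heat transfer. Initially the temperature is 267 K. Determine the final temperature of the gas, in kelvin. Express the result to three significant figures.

T₂ ≈ 217 K

For a reversible adiabat TV^(γ−1) is constant, so T₂ = T₁ (V₁/V₂)^(γ−1).
T₂ = 267 × (3.59/35.9)^(0.09) = 217 K.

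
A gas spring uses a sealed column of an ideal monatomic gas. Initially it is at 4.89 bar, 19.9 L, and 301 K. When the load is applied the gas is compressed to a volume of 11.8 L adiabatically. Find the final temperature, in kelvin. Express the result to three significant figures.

T₂ ≈ 426 K

For a reversible adiabat TV^(γ−1) is constant, so T₂ = T₁ (V₁/V₂)^(γ−1).
γ = 5/3 for a monatomic ideal gas.
T₂ = 301 × (19.9/11.8)^(2/3) = 426.5 K.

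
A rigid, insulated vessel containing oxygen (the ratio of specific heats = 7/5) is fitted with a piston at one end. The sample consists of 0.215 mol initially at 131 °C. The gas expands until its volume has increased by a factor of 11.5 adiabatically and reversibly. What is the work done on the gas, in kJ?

For a reversible adiabat TV^(γ−1) is constant, so T₂ = T₁ (V₁/V₂)^(γ−1).
T₁ = 131 °C = 404.1 K.
T₂ = 404.1 × (1/11.5)^(2/5) = 152.1 K.
Q = 0, so ΔU = W_on_gas = nCᵥΔT with Cᵥ = R/(γ−1) = 20.79 J/(mol·K).
ΔU = 0.215 × 20.79 × (152.1 − 404.1) = -1126 J.

W ≈ -1.13 kJ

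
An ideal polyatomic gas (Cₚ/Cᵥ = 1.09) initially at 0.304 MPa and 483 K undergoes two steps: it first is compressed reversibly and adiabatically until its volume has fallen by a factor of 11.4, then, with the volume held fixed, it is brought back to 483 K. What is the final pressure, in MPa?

P₃ ≈ 3.47 MPa

Adiabatic step (PV^γ = const): P₂ = 0.304×11.4^(1.09) = 4.314 MPa; T₂ = 483×11.4^(0.09) = 601.3 K.
Isochoric: P₃ = P₂(T₃/T₂) = 4.314 × (483/601.3) = 3.466 MPa.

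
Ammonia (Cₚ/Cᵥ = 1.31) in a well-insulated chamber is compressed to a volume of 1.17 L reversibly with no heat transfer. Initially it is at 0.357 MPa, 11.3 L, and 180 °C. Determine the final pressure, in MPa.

P₂ ≈ 6.96 MPa

Since PV^γ is constant along a reversible adiabat, P₂ = P₁ (V₁/V₂)^γ.
P₂ = 0.357 × (11.3/1.17)^(1.31) = 6.964 MPa.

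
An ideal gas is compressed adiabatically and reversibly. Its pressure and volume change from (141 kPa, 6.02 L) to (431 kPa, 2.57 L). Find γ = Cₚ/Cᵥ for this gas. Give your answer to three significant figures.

PV^γ = const ⇒ γ = ln(P₂/P₁) / ln(V₁/V₂).
γ = ln(431/141) / ln(6.02/2.57) = 1.313.

γ ≈ 1.31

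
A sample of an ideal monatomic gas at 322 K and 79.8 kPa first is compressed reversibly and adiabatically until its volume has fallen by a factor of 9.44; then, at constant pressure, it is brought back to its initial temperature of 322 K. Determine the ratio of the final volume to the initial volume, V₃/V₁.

V₃/V₁ ≈ 0.0237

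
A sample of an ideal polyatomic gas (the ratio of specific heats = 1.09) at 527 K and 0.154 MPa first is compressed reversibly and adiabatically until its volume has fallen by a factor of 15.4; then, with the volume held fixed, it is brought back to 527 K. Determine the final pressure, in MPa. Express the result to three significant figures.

Adiabatic step (PV^γ = const): P₂ = 0.154×15.4^(1.09) = 3.033 MPa; T₂ = 527×15.4^(0.09) = 674 K.
Isochoric: P₃ = P₂(T₃/T₂) = 3.033 × (527/674) = 2.372 MPa.

P₃ ≈ 2.37 MPa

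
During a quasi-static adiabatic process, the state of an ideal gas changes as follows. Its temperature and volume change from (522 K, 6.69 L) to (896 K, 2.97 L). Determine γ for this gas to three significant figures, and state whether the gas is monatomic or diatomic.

γ ≈ 1.67; monatomic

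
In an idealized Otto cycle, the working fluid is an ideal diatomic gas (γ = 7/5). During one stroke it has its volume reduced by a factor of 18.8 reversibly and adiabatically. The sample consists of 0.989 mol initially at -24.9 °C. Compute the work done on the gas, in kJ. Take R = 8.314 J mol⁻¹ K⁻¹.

Adiabatic: T₁V₁^(γ−1) = T₂V₂^(γ−1) ⇒ T₂ = T₁ (V₁/V₂)^(γ−1).
T₁ = -24.9 °C = 248.2 K.
T₂ = 248.2 × 18.8^(2/5) = 802.7 K.
Q = 0, so ΔU = W_on_gas = nCᵥΔT with Cᵥ = R/(γ−1) = 20.79 J/(mol·K).
ΔU = 0.989 × 20.79 × (802.7 − 248.2) = 11400 J.

W ≈ 11.4 kJ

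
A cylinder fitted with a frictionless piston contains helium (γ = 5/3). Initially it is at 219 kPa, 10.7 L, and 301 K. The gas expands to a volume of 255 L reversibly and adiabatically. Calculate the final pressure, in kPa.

P₂ ≈ 1.11 kPa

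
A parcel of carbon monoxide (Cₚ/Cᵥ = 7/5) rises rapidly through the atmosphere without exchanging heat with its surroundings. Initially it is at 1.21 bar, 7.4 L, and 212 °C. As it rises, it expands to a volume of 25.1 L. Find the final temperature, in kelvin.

T₂ ≈ 298 K

For a reversible adiabat TV^(γ−1) is constant, so T₂ = T₁ (V₁/V₂)^(γ−1).
T₁ = 212 °C = 485.1 K.
T₂ = 485.1 × (7.4/25.1)^(2/5) = 297.6 K.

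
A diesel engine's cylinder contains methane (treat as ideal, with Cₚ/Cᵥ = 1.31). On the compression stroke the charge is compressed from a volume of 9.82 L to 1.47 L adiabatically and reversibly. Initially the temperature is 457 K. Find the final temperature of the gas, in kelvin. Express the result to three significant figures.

Adiabatic: T₁V₁^(γ−1) = T₂V₂^(γ−1) ⇒ T₂ = T₁ (V₁/V₂)^(γ−1).
T₂ = 457 × (9.82/1.47)^(0.31) = 823.4 K.

T₂ ≈ 823 K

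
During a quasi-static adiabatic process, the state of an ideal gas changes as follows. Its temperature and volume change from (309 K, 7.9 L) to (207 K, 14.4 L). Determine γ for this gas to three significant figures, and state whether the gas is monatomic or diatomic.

TV^(γ−1) = const ⇒ γ − 1 = ln(T₂/T₁) / ln(V₁/V₂).
γ = 1 + ln(207/309) / ln(7.9/14.4) = 1.667.
γ ≈ 1.67 is close to 5/3, so the gas is monatomic.

γ ≈ 1.67; monatomic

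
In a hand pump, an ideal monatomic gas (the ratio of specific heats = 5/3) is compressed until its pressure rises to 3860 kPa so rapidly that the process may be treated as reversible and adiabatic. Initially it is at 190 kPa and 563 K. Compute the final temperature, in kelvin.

Along an adiabat T P^((1−γ)/γ) is constant, so T₂ = T₁ (P₂/P₁)^((γ−1)/γ).
T₂ = 563 × (3860/190)^(2/5) = 1878 K.

T₂ ≈ 1880 K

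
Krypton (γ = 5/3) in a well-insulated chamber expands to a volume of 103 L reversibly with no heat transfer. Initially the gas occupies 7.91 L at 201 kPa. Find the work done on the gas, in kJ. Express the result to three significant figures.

P₂ = P₁(V₁/V₂)^γ = 201×(7.91/103)^(5/3) = 2.789 kPa.
For a reversible adiabat, W_by_gas = (P₁V₁ − P₂V₂)/(γ−1).
W_by = (201000×0.00791 − 2789×0.103) / (2/3) = 1954 J.
W_on_gas = −W_by = -1954 J.

W ≈ -1.95 kJ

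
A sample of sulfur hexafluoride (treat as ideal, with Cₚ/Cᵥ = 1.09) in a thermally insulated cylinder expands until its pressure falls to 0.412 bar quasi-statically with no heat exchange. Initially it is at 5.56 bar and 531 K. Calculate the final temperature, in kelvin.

Adiabatic: T₂/T₁ = (P₂/P₁)^((γ−1)/γ).
T₂ = 531 × (0.412/5.56)^(0.0826) = 428.3 K.

T₂ ≈ 428 K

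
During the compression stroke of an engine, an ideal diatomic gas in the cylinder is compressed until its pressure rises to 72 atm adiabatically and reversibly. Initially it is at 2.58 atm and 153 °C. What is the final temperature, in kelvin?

T₂ ≈ 1100 K

Adiabatic: T₂/T₁ = (P₂/P₁)^((γ−1)/γ).
For a diatomic ideal gas γ = 7/5, so (γ−1)/γ = 2/7.
T₁ = 153 °C = 426.1 K.
T₂ = 426.1 × (72/2.58)^(2/7) = 1103 K.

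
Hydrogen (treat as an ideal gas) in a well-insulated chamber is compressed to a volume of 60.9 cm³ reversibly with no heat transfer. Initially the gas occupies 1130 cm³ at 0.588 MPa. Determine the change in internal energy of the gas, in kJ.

ΔU ≈ 3.68 kJ

γ = 7/5 for a diatomic ideal gas.
P₂ = P₁(V₁/V₂)^γ = 0.588×(1130/60.9)^(7/5) = 35.09 MPa.
For a reversible adiabat, W_by_gas = (P₁V₁ − P₂V₂)/(γ−1).
W_by = (588000×0.00113 − 3.509×10^7×6.09×10^-5) / (2/5) = -3682 J.
Q = 0 ⇒ ΔU = −W_by = 3682 J.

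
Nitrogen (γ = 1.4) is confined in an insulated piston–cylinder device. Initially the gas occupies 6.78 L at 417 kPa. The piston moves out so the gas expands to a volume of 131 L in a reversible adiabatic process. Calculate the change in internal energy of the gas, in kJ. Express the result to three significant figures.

P₂ = P₁(V₁/V₂)^γ = 417×(6.78/131)^(1.4) = 6.602 kPa.
For a reversible adiabat, W_by_gas = (P₁V₁ − P₂V₂)/(γ−1).
W_by = (417000×0.00678 − 6602×0.131) / (0.4) = 4906 J.
Q = 0 ⇒ ΔU = −W_by = -4906 J.

ΔU ≈ -4.91 kJ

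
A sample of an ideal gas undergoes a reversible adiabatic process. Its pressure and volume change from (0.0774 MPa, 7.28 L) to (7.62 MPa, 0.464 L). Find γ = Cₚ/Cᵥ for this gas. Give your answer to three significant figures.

γ ≈ 1.67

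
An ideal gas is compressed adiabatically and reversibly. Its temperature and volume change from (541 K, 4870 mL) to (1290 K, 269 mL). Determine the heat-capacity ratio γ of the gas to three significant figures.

γ ≈ 1.30

TV^(γ−1) = const ⇒ γ − 1 = ln(T₂/T₁) / ln(V₁/V₂).
γ = 1 + ln(1290/541) / ln(4870/269) = 1.3.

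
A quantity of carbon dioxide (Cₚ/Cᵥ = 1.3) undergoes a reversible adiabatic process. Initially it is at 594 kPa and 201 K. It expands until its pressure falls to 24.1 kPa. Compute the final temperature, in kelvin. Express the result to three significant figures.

Along an adiabat T P^((1−γ)/γ) is constant, so T₂ = T₁ (P₂/P₁)^((γ−1)/γ).
T₂ = 201 × (24.1/594)^(0.231) = 95.94 K.

T₂ ≈ 95.9 K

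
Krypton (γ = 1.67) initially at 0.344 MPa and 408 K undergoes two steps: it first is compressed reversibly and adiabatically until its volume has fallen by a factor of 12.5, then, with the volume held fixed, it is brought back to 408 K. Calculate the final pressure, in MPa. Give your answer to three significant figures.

Adiabatic step (PV^γ = const): P₂ = 0.344×12.5^(1.67) = 23.36 MPa; T₂ = 408×12.5^(0.67) = 2216 K.
Isochoric: P₃ = P₂(T₃/T₂) = 23.36 × (408/2216) = 4.3 MPa.

P₃ ≈ 4.30 MPa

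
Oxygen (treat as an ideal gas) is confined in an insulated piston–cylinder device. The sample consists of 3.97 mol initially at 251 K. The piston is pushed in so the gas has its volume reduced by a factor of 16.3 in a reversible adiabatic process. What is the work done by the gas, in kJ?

W ≈ -42.5 kJ

For a reversible adiabat TV^(γ−1) is constant, so T₂ = T₁ (V₁/V₂)^(γ−1).
γ = 7/5 for a diatomic ideal gas, so γ−1 = 2/5.
T₂ = 251 × 16.3^(2/5) = 766.6 K.
Q = 0, so ΔU = W_on_gas = nCᵥΔT with Cᵥ = R/(γ−1) = 20.79 J/(mol·K).
ΔU = 3.97 × 20.79 × (766.6 − 251) = 42540 J.
Work done by the gas = −ΔU = -42540 J.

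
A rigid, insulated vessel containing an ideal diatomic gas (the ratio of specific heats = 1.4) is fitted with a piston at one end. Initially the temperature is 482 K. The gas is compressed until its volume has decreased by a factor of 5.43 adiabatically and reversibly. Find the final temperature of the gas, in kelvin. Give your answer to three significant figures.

Adiabatic: T₁V₁^(γ−1) = T₂V₂^(γ−1) ⇒ T₂ = T₁ (V₁/V₂)^(γ−1).
T₂ = 482 × 5.43^(0.4) = 948.3 K.

T₂ ≈ 948 K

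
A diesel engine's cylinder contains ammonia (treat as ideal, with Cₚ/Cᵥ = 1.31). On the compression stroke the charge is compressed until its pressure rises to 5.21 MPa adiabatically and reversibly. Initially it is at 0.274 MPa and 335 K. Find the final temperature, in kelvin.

T₂ ≈ 673 K

Along an adiabat T P^((1−γ)/γ) is constant, so T₂ = T₁ (P₂/P₁)^((γ−1)/γ).
T₂ = 335 × (5.21/0.274)^(0.237) = 672.6 K.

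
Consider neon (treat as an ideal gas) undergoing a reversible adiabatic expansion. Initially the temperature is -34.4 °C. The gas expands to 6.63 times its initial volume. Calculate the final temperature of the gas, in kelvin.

Adiabatic: T₁V₁^(γ−1) = T₂V₂^(γ−1) ⇒ T₂ = T₁ (V₁/V₂)^(γ−1).
For a monatomic ideal gas γ = 5/3, so γ−1 = 2/3.
T₁ = -34.4 °C = 238.7 K.
T₂ = 238.7 × (1/6.63)^(2/3) = 67.65 K.

T₂ ≈ 67.6 K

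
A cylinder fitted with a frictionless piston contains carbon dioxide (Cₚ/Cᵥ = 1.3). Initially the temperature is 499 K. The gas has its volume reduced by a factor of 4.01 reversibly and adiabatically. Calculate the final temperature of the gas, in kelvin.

T₂ ≈ 757 K

Adiabatic: T₁V₁^(γ−1) = T₂V₂^(γ−1) ⇒ T₂ = T₁ (V₁/V₂)^(γ−1).
T₂ = 499 × 4.01^(0.3) = 756.9 K.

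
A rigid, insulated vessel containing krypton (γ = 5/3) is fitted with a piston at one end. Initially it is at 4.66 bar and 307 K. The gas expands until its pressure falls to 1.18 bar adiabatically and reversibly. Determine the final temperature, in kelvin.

Along an adiabat T P^((1−γ)/γ) is constant, so T₂ = T₁ (P₂/P₁)^((γ−1)/γ).
T₂ = 307 × (1.18/4.66)^(2/5) = 177.2 K.

T₂ ≈ 177 K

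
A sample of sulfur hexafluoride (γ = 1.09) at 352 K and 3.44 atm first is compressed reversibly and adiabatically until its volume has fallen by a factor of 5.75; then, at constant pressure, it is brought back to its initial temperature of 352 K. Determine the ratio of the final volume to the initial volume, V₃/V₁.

V₃/V₁ ≈ 0.149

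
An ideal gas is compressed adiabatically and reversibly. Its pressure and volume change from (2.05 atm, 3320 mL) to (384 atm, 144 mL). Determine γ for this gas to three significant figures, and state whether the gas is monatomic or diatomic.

PV^γ = const ⇒ γ = ln(P₂/P₁) / ln(V₁/V₂).
γ = ln(384/2.05) / ln(3320/144) = 1.668.
γ ≈ 1.67 is close to 5/3, so the gas is monatomic.

γ ≈ 1.67; monatomic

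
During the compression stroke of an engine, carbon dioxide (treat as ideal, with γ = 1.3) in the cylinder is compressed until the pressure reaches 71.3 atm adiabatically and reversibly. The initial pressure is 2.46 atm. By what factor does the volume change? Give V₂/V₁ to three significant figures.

From PV^γ = const, V₂/V₁ = (P₁/P₂)^(1/γ).
V₂/V₁ = (2.46/71.3)^(0.769) = 0.07504.

V₂/V₁ ≈ 0.0750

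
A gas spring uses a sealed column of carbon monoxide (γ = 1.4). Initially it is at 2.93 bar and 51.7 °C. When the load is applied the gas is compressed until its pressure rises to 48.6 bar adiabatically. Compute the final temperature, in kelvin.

T₂ ≈ 725 K

Along an adiabat T P^((1−γ)/γ) is constant, so T₂ = T₁ (P₂/P₁)^((γ−1)/γ).
T₁ = 51.7 °C = 324.8 K.
T₂ = 324.8 × (48.6/2.93)^(0.286) = 724.7 K.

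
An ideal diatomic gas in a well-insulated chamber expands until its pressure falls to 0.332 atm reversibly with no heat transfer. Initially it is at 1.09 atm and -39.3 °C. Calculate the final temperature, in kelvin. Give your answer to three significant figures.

Adiabatic: T₂/T₁ = (P₂/P₁)^((γ−1)/γ).
For a diatomic ideal gas γ = 7/5, so (γ−1)/γ = 2/7.
T₁ = -39.3 °C = 233.8 K.
T₂ = 233.8 × (0.332/1.09)^(2/7) = 166.5 K.

T₂ ≈ 167 K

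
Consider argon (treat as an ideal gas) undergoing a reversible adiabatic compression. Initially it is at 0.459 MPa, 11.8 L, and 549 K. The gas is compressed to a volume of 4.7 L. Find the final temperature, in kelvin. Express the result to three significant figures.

Adiabatic: T₁V₁^(γ−1) = T₂V₂^(γ−1) ⇒ T₂ = T₁ (V₁/V₂)^(γ−1).
γ = 5/3 for a monatomic ideal gas.
T₂ = 549 × (11.8/4.7)^(2/3) = 1014 K.

T₂ ≈ 1010 K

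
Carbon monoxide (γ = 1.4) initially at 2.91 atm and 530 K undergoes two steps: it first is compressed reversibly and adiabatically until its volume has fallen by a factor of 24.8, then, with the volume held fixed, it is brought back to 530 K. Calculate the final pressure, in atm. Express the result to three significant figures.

Adiabatic step (PV^γ = const): P₂ = 2.91×24.8^(1.4) = 260.7 atm; T₂ = 530×24.8^(0.4) = 1915 K.
Isochoric: P₃ = P₂(T₃/T₂) = 260.7 × (530/1915) = 72.17 atm.

P₃ ≈ 72.2 atm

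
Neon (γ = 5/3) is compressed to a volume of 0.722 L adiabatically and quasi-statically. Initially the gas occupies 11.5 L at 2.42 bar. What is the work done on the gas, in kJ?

W ≈ 22.3 kJ

P₂ = P₁(V₁/V₂)^γ = 2.42×(11.5/0.722)^(5/3) = 244 bar.
For a reversible adiabat, W_by_gas = (P₁V₁ − P₂V₂)/(γ−1).
W_by = (242000×0.0115 − 2.44×10^7×0.000722) / (2/3) = -22250 J.
W_on_gas = −W_by = 22250 J.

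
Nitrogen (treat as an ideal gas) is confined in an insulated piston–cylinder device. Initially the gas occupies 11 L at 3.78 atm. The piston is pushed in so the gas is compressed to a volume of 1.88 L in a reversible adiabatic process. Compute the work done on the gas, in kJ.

W ≈ 10.8 kJ

γ = 7/5 for a diatomic ideal gas.
P₂ = P₁(V₁/V₂)^γ = 3.78×(11/1.88)^(7/5) = 44.84 atm.
For a reversible adiabat, W_by_gas = (P₁V₁ − P₂V₂)/(γ−1).
W_by = (383000×0.011 − 4.543×10^6×0.00188) / (2/5) = -10820 J.
W_on_gas = −W_by = 10820 J.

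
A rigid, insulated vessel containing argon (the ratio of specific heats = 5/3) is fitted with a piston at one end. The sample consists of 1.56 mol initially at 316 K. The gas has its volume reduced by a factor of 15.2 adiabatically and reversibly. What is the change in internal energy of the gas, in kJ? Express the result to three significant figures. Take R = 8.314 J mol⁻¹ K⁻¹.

ΔU ≈ 31.6 kJ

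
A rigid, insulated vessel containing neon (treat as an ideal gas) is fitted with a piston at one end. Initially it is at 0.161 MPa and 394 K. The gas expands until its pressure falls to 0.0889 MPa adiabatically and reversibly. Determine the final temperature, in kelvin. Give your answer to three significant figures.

T₂ ≈ 311 K

Along an adiabat T P^((1−γ)/γ) is constant, so T₂ = T₁ (P₂/P₁)^((γ−1)/γ).
For a monatomic ideal gas γ = 5/3, so (γ−1)/γ = 2/5.
T₂ = 394 × (0.0889/0.161)^(2/5) = 310.7 K.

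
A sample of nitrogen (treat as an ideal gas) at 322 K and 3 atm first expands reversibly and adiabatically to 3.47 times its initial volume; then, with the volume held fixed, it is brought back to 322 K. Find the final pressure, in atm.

P₃ ≈ 0.865 atm

For a diatomic ideal gas γ = 7/5.
Adiabatic step (PV^γ = const): P₂ = 3×(1/3.47)^(7/5) = 0.5256 atm; T₂ = 322×(1/3.47)^(2/5) = 195.8 K.
Isochoric: P₃ = P₂(T₃/T₂) = 0.5256 × (322/195.8) = 0.8646 atm.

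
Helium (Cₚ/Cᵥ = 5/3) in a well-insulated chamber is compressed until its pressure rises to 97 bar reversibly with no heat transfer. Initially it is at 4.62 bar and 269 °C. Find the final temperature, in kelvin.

T₂ ≈ 1830 K

Along an adiabat T P^((1−γ)/γ) is constant, so T₂ = T₁ (P₂/P₁)^((γ−1)/γ).
T₁ = 269 °C = 542.1 K.
T₂ = 542.1 × (97/4.62)^(2/5) = 1832 K.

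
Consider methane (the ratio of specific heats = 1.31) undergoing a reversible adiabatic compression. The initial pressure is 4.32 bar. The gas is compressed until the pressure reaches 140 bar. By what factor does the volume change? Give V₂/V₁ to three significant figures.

V₂/V₁ ≈ 0.0703

From PV^γ = const, V₂/V₁ = (P₁/P₂)^(1/γ).
V₂/V₁ = (4.32/140)^(0.763) = 0.07028.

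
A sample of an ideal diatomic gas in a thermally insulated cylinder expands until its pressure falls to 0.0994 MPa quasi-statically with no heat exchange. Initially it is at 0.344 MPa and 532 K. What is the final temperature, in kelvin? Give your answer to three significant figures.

T₂ ≈ 373 K

Along an adiabat T P^((1−γ)/γ) is constant, so T₂ = T₁ (P₂/P₁)^((γ−1)/γ).
For a diatomic ideal gas γ = 7/5, so (γ−1)/γ = 2/7.
T₂ = 532 × (0.0994/0.344)^(2/7) = 373.1 K.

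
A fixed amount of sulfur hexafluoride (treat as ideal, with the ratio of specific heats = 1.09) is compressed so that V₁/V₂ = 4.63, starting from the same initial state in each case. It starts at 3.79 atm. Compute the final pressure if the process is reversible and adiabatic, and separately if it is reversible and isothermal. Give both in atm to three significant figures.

Isothermal: P₂ = P₁(V₁/V₂) = 3.79×4.63 = 17.55 atm.
Adiabatic: P₂ = P₁(V₁/V₂)^γ = 3.79×4.63^(1.09) = 20.14 atm.

adiabatic: 20.1 atm; isothermal: 17.5 atm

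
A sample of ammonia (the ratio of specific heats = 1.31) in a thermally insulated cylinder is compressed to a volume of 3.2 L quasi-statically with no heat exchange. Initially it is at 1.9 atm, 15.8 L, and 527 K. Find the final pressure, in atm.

Adiabatic: P₁V₁^γ = P₂V₂^γ ⇒ P₂ = P₁ (V₁/V₂)^γ.
P₂ = 1.9 × (15.8/3.2)^(1.31) = 15.39 atm.

P₂ ≈ 15.4 atm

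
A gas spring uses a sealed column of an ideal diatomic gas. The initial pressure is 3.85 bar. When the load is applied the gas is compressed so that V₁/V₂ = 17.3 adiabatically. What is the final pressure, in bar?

P₂ ≈ 208 bar

Adiabatic: P₁V₁^γ = P₂V₂^γ ⇒ P₂ = P₁ (V₁/V₂)^γ.
For a diatomic ideal gas γ = 7/5.
P₂ = 3.85 × 17.3^(7/5) = 208.3 bar.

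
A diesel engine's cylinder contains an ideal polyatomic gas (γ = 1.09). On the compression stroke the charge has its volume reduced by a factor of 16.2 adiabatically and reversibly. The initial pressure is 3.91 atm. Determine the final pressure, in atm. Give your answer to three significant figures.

P₂ ≈ 81.4 atm

Since PV^γ is constant along a reversible adiabat, P₂ = P₁ (V₁/V₂)^γ.
P₂ = 3.91 × 16.2^(1.09) = 81.39 atm.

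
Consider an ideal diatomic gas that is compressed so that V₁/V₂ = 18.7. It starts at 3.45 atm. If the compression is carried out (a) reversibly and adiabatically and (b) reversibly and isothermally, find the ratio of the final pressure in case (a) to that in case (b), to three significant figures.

For a diatomic ideal gas γ = 7/5.
Isothermal: P_b = P₁(V₁/V₂) = 3.45×18.7.
Adiabatic: P_a = P₁(V₁/V₂)^γ = 3.45×18.7^(7/5).
P_a/P_b = (V₁/V₂)^(γ−1) = 18.7^(2/5) = 3.227.

P_adiabatic / P_isothermal ≈ 3.23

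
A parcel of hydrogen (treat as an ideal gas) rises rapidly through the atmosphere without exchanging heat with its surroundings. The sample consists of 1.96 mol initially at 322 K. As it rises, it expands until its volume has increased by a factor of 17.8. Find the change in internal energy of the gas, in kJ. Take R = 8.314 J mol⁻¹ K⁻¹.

ΔU ≈ -8.97 kJ

Adiabatic: T₁V₁^(γ−1) = T₂V₂^(γ−1) ⇒ T₂ = T₁ (V₁/V₂)^(γ−1).
γ = 7/5 for a diatomic ideal gas, so γ−1 = 2/5.
T₂ = 322 × (1/17.8)^(2/5) = 101.8 K.
Q = 0, so ΔU = W_on_gas = nCᵥΔT with Cᵥ = R/(γ−1) = 20.79 J/(mol·K).
ΔU = 1.96 × 20.79 × (101.8 − 322) = -8971 J.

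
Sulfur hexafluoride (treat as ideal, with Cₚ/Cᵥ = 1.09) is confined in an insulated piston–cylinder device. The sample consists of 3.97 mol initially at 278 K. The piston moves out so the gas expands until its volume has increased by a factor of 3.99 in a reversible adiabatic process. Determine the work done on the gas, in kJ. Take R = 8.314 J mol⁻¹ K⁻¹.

For a reversible adiabat TV^(γ−1) is constant, so T₂ = T₁ (V₁/V₂)^(γ−1).
T₂ = 278 × (1/3.99)^(0.09) = 245.4 K.
Q = 0, so ΔU = W_on_gas = nCᵥΔT with Cᵥ = R/(γ−1) = 92.38 J/(mol·K).
ΔU = 3.97 × 92.38 × (245.4 − 278) = -11940 J.

W ≈ -11.9 kJ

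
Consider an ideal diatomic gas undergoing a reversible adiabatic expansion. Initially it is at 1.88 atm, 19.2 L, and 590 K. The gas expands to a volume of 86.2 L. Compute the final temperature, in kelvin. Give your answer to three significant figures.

T₂ ≈ 324 K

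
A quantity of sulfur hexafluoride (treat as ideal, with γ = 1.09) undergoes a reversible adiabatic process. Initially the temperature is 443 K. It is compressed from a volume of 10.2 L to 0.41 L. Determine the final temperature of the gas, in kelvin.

Adiabatic: T₁V₁^(γ−1) = T₂V₂^(γ−1) ⇒ T₂ = T₁ (V₁/V₂)^(γ−1).
T₂ = 443 × (10.2/0.41)^(0.09) = 591.6 K.

T₂ ≈ 592 K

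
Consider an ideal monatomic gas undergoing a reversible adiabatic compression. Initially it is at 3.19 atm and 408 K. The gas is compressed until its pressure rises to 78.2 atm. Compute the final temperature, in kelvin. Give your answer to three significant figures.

Adiabatic: T₂/T₁ = (P₂/P₁)^((γ−1)/γ).
For a monatomic ideal gas γ = 5/3, so (γ−1)/γ = 2/5.
T₂ = 408 × (78.2/3.19)^(2/5) = 1467 K.

T₂ ≈ 1470 K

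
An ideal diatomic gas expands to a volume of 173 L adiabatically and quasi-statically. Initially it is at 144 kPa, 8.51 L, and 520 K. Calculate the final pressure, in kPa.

Adiabatic: P₁V₁^γ = P₂V₂^γ ⇒ P₂ = P₁ (V₁/V₂)^γ.
γ = 7/5 for a diatomic ideal gas.
P₂ = 144 × (8.51/173)^(7/5) = 2.123 kPa.

P₂ ≈ 2.12 kPa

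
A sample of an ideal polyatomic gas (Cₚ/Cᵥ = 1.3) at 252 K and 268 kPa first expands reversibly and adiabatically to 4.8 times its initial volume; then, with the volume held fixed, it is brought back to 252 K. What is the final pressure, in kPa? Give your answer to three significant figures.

P₃ ≈ 55.8 kPa

Adiabatic step (PV^γ = const): P₂ = 268×(1/4.8)^(1.3) = 34.88 kPa; T₂ = 252×(1/4.8)^(0.3) = 157.4 K.
Isochoric: P₃ = P₂(T₃/T₂) = 34.88 × (252/157.4) = 55.83 kPa.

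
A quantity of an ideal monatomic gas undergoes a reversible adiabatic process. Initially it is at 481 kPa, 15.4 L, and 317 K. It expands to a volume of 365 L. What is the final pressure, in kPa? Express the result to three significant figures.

Since PV^γ is constant along a reversible adiabat, P₂ = P₁ (V₁/V₂)^γ.
γ = 5/3 for a monatomic ideal gas.
P₂ = 481 × (15.4/365)^(5/3) = 2.46 kPa.

P₂ ≈ 2.46 kPa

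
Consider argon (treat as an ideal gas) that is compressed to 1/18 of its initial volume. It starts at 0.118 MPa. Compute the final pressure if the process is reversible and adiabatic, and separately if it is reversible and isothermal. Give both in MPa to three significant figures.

For a monatomic ideal gas γ = 5/3.
Isothermal: P₂ = P₁(V₁/V₂) = 0.118×18 = 2.124 MPa.
Adiabatic: P₂ = P₁(V₁/V₂)^γ = 0.118×18^(5/3) = 14.59 MPa.

adiabatic: 14.6 MPa; isothermal: 2.12 MPa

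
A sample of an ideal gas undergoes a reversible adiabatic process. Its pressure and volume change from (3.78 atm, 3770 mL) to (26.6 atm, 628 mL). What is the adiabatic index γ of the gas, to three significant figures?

γ ≈ 1.09

PV^γ = const ⇒ γ = ln(P₂/P₁) / ln(V₁/V₂).
γ = ln(26.6/3.78) / ln(3770/628) = 1.089.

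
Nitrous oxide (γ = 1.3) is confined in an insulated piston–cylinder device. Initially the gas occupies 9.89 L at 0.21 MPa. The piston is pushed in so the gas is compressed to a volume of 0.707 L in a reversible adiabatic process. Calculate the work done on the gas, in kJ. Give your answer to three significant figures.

P₂ = P₁(V₁/V₂)^γ = 0.21×(9.89/0.707)^(1.3) = 6.482 MPa.
For a reversible adiabat, W_by_gas = (P₁V₁ − P₂V₂)/(γ−1).
W_by = (210000×0.00989 − 6.482×10^6×0.000707) / (0.3) = -8354 J.
W_on_gas = −W_by = 8354 J.

W ≈ 8.35 kJ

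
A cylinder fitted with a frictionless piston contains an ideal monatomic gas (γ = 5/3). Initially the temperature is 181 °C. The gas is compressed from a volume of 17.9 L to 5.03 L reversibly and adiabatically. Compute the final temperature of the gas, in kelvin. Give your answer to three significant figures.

For a reversible adiabat TV^(γ−1) is constant, so T₂ = T₁ (V₁/V₂)^(γ−1).
T₁ = 181 °C = 454.1 K.
T₂ = 454.1 × (17.9/5.03)^(2/3) = 1059 K.

T₂ ≈ 1060 K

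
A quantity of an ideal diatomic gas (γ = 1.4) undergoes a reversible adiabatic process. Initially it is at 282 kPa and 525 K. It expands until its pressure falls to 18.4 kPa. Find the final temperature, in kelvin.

T₂ ≈ 241 K

Adiabatic: T₂/T₁ = (P₂/P₁)^((γ−1)/γ).
T₂ = 525 × (18.4/282)^(0.286) = 240.7 K.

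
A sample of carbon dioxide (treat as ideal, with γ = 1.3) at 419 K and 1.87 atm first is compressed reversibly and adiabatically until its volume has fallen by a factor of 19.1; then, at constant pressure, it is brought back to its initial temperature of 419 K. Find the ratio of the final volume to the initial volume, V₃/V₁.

V₃/V₁ ≈ 0.0216

Adiabatic step: V₂/V₁ = 0.05236; T₂ = T₁·19.1^(0.3) = 1015 K.
Isobaric step: V₃/V₂ = T₃/T₂ = 419/1015.
V₃/V₁ = (V₂/V₁)(V₃/V₂) = 0.05236 × (419/1015) = 0.02161.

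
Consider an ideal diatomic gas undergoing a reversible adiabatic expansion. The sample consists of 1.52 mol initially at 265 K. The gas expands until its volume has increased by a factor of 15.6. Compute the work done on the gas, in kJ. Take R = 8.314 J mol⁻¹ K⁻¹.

W ≈ -5.58 kJ

Adiabatic: T₁V₁^(γ−1) = T₂V₂^(γ−1) ⇒ T₂ = T₁ (V₁/V₂)^(γ−1).
γ = 7/5 for a diatomic ideal gas, so γ−1 = 2/5.
T₂ = 265 × (1/15.6)^(2/5) = 88.31 K.
Q = 0, so ΔU = W_on_gas = nCᵥΔT with Cᵥ = R/(γ−1) = 20.79 J/(mol·K).
ΔU = 1.52 × 20.79 × (88.31 − 265) = -5582 J.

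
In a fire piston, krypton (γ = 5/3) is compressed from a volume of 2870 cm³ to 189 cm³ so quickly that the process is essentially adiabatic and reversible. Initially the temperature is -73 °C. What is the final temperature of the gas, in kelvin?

T₂ ≈ 1230 K

For a reversible adiabat TV^(γ−1) is constant, so T₂ = T₁ (V₁/V₂)^(γ−1).
T₁ = -73 °C = 200.1 K.
T₂ = 200.1 × (2870/189)^(2/3) = 1227 K.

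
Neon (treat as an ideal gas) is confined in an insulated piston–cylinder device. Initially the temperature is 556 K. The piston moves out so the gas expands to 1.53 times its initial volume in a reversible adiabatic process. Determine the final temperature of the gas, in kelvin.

For a reversible adiabat TV^(γ−1) is constant, so T₂ = T₁ (V₁/V₂)^(γ−1).
For a monatomic ideal gas γ = 5/3, so γ−1 = 2/3.
T₂ = 556 × (1/1.53)^(2/3) = 418.7 K.

T₂ ≈ 419 K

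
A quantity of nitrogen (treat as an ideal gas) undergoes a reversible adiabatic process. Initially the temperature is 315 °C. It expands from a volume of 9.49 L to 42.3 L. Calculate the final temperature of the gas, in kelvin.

T₂ ≈ 323 K

For a reversible adiabat TV^(γ−1) is constant, so T₂ = T₁ (V₁/V₂)^(γ−1).
For a diatomic ideal gas γ = 7/5, so γ−1 = 2/5.
T₁ = 315 °C = 588.1 K.
T₂ = 588.1 × (9.49/42.3)^(2/5) = 323.5 K.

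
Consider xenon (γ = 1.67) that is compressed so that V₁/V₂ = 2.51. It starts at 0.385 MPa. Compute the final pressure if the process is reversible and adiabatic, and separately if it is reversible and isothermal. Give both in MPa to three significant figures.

adiabatic: 1.79 MPa; isothermal: 0.966 MPa

Isothermal: P₂ = P₁(V₁/V₂) = 0.385×2.51 = 0.9663 MPa.
Adiabatic: P₂ = P₁(V₁/V₂)^γ = 0.385×2.51^(1.67) = 1.79 MPa.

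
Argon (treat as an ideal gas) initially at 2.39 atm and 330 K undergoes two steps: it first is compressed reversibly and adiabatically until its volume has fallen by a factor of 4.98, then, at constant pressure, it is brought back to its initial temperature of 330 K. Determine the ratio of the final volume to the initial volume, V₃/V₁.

For a monatomic ideal gas γ = 5/3.
Adiabatic step: V₂/V₁ = 0.2008; T₂ = T₁·4.98^(2/3) = 962.4 K.
Isobaric step: V₃/V₂ = T₃/T₂ = 330/962.4.
V₃/V₁ = (V₂/V₁)(V₃/V₂) = 0.2008 × (330/962.4) = 0.06886.

V₃/V₁ ≈ 0.0689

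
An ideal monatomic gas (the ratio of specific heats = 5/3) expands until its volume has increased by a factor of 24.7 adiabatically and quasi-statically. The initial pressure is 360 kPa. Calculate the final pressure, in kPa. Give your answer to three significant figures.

P₂ ≈ 1.72 kPa

Adiabatic: P₁V₁^γ = P₂V₂^γ ⇒ P₂ = P₁ (V₁/V₂)^γ.
P₂ = 360 × (1/24.7)^(5/3) = 1.718 kPa.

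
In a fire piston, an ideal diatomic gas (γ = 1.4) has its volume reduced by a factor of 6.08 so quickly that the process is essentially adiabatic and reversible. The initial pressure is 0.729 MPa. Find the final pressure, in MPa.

Adiabatic: P₁V₁^γ = P₂V₂^γ ⇒ P₂ = P₁ (V₁/V₂)^γ.
P₂ = 0.729 × 6.08^(1.4) = 9.124 MPa.

P₂ ≈ 9.12 MPa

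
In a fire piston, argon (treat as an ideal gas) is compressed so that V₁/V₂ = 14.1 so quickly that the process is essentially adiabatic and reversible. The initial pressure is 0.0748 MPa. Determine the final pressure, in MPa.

P₂ ≈ 6.16 MPa

Since PV^γ is constant along a reversible adiabat, P₂ = P₁ (V₁/V₂)^γ.
For a monatomic ideal gas γ = 5/3.
P₂ = 0.0748 × 14.1^(5/3) = 6.156 MPa.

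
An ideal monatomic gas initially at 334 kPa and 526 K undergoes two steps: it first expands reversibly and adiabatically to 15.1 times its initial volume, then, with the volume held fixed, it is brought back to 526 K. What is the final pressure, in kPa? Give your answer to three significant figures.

For a monatomic ideal gas γ = 5/3.
Adiabatic step (PV^γ = const): P₂ = 334×(1/15.1)^(5/3) = 3.621 kPa; T₂ = 526×(1/15.1)^(2/3) = 86.1 K.
Isochoric: P₃ = P₂(T₃/T₂) = 3.621 × (526/86.1) = 22.12 kPa.

P₃ ≈ 22.1 kPa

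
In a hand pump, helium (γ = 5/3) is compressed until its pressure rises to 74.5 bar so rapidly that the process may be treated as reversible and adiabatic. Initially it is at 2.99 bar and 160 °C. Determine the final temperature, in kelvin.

Along an adiabat T P^((1−γ)/γ) is constant, so T₂ = T₁ (P₂/P₁)^((γ−1)/γ).
T₁ = 160 °C = 433.1 K.
T₂ = 433.1 × (74.5/2.99)^(2/5) = 1568 K.

T₂ ≈ 1570 K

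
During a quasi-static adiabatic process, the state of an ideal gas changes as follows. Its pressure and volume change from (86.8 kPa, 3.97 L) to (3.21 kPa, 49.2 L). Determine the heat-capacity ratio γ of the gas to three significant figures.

PV^γ = const ⇒ γ = ln(P₂/P₁) / ln(V₁/V₂).
γ = ln(3.21/86.8) / ln(3.97/49.2) = 1.31.

γ ≈ 1.31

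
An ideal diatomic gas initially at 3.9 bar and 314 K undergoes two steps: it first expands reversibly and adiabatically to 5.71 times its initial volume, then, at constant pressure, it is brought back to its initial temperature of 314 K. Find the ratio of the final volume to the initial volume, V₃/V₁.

For a diatomic ideal gas γ = 7/5.
Adiabatic step: V₂/V₁ = 5.71; T₂ = T₁·(1/5.71)^(2/5) = 156.4 K.
Isobaric step: V₃/V₂ = T₃/T₂ = 314/156.4.
V₃/V₁ = (V₂/V₁)(V₃/V₂) = 5.71 × (314/156.4) = 11.46.

V₃/V₁ ≈ 11.5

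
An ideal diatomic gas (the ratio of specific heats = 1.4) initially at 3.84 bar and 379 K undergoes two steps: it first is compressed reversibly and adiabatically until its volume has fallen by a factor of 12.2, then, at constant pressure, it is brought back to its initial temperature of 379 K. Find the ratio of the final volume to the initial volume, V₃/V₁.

V₃/V₁ ≈ 0.0301

Adiabatic step: V₂/V₁ = 0.08197; T₂ = T₁·12.2^(0.4) = 1031 K.
Isobaric step: V₃/V₂ = T₃/T₂ = 379/1031.
V₃/V₁ = (V₂/V₁)(V₃/V₂) = 0.08197 × (379/1031) = 0.03014.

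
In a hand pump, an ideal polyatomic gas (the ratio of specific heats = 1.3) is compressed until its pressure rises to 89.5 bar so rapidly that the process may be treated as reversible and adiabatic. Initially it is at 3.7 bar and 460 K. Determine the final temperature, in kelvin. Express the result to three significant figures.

T₂ ≈ 960 K

Adiabatic: T₂/T₁ = (P₂/P₁)^((γ−1)/γ).
T₂ = 460 × (89.5/3.7)^(0.231) = 959.5 K.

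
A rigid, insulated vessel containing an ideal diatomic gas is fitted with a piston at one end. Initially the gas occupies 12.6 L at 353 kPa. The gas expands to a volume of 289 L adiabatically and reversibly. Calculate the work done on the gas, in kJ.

γ = 7/5 for a diatomic ideal gas.
P₂ = P₁(V₁/V₂)^γ = 353×(12.6/289)^(7/5) = 4.396 kPa.
For a reversible adiabat, W_by_gas = (P₁V₁ − P₂V₂)/(γ−1).
W_by = (353000×0.0126 − 4396×0.289) / (2/5) = 7944 J.
W_on_gas = −W_by = -7944 J.

W ≈ -7.94 kJ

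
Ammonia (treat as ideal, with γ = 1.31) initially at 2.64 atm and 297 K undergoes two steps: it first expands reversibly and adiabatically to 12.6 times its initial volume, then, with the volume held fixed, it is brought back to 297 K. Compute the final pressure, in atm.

Adiabatic step (PV^γ = const): P₂ = 2.64×(1/12.6)^(1.31) = 0.09553 atm; T₂ = 297×(1/12.6)^(0.31) = 135.4 K.
Isochoric: P₃ = P₂(T₃/T₂) = 0.09553 × (297/135.4) = 0.2095 atm.

P₃ ≈ 0.210 atm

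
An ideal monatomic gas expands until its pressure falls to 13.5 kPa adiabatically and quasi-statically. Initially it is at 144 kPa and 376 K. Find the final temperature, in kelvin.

Along an adiabat T P^((1−γ)/γ) is constant, so T₂ = T₁ (P₂/P₁)^((γ−1)/γ).
For a monatomic ideal gas γ = 5/3, so (γ−1)/γ = 2/5.
T₂ = 376 × (13.5/144)^(2/5) = 145.9 K.

T₂ ≈ 146 K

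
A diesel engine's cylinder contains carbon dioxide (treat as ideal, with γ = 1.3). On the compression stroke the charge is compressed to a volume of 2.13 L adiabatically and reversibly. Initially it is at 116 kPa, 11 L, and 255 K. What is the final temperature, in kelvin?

T₂ ≈ 417 K

Adiabatic: T₁V₁^(γ−1) = T₂V₂^(γ−1) ⇒ T₂ = T₁ (V₁/V₂)^(γ−1).
T₂ = 255 × (11/2.13)^(0.3) = 417.3 K.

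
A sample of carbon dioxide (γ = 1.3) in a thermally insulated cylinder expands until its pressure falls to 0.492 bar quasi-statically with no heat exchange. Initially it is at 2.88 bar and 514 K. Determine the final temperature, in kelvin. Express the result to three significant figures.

Adiabatic: T₂/T₁ = (P₂/P₁)^((γ−1)/γ).
T₂ = 514 × (0.492/2.88)^(0.231) = 341.9 K.

T₂ ≈ 342 K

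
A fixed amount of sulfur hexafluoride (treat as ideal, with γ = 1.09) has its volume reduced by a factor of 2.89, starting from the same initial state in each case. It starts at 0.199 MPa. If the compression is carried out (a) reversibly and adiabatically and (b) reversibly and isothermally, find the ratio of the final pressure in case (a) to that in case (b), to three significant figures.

P_adiabatic / P_isothermal ≈ 1.10

Isothermal: P_b = P₁(V₁/V₂) = 0.199×2.89.
Adiabatic: P_a = P₁(V₁/V₂)^γ = 0.199×2.89^(1.09).
P_a/P_b = (V₁/V₂)^(γ−1) = 2.89^(0.09) = 1.1.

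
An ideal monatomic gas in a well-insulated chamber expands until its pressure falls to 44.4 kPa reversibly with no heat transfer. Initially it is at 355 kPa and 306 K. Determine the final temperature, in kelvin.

T₂ ≈ 133 K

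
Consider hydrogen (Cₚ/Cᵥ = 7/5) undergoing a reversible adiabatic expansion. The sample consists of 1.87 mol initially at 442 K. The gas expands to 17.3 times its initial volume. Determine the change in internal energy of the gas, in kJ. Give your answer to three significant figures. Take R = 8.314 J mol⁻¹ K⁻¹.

Adiabatic: T₁V₁^(γ−1) = T₂V₂^(γ−1) ⇒ T₂ = T₁ (V₁/V₂)^(γ−1).
T₂ = 442 × (1/17.3)^(2/5) = 141.3 K.
Q = 0, so ΔU = W_on_gas = nCᵥΔT with Cᵥ = R/(γ−1) = 20.79 J/(mol·K).
ΔU = 1.87 × 20.79 × (141.3 − 442) = -11690 J.

ΔU ≈ -11.7 kJ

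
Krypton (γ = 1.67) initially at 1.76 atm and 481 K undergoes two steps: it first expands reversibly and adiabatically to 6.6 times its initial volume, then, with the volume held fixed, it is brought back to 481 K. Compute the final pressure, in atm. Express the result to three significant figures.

P₃ ≈ 0.267 atm

Adiabatic step (PV^γ = const): P₂ = 1.76×(1/6.6)^(1.67) = 0.07531 atm; T₂ = 481×(1/6.6)^(0.67) = 135.8 K.
Isochoric: P₃ = P₂(T₃/T₂) = 0.07531 × (481/135.8) = 0.2667 atm.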